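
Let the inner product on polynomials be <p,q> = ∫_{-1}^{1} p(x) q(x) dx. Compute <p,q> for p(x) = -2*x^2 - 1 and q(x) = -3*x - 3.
<p,q> = 10

Expand the product: p(x)·q(x) = 6*x^3 + 6*x^2 + 3*x + 3.
∫_{-1}^{1} of each monomial x^k gives [2/(k+1) if k even, 0 if k odd]. Integrating term-by-term (or equivalently evaluating the antiderivative F(x) = 3*x^4/2 + 2*x^3 + 3*x^2/2 + 3*x at the endpoints):
  F(1) − F(−1) = 8 − (-2) = 10.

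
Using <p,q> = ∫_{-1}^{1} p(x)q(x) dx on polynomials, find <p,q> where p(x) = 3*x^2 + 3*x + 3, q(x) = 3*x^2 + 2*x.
<p,q> = 68/5

Expand the product: p(x)·q(x) = 9*x^4 + 15*x^3 + 15*x^2 + 6*x.
∫_{-1}^{1} of each monomial x^k gives [2/(k+1) if k even, 0 if k odd]. Integrating term-by-term (or equivalently evaluating the antiderivative F(x) = 9*x^5/5 + 15*x^4/4 + 5*x^3 + 3*x^2 at the endpoints):
  F(1) − F(−1) = 271/20 − (-1/20) = 68/5.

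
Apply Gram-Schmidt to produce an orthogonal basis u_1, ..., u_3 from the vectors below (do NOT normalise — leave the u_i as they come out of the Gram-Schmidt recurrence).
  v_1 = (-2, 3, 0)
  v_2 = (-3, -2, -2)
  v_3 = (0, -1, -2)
Orthogonal basis:
  u_1 = (-2, 3, 0)
  u_2 = (-3, -2, -2)
  u_3 = (132/221, 88/221, -22/17)

Apply the Gram-Schmidt recurrence
  u_1 = v_1
  u_i = v_i − Σ_{j<i} ((v_i · u_j) / (u_j · u_j)) · u_j.

Step by step this gives:
  u_1 = (-2, 3, 0)
  u_2 = (-3, -2, -2)
  u_3 = (132/221, 88/221, -22/17)

Orthogonality check:
  u_2 · u_1 = 0 (should be 0)
  u_3 · u_1 = 0 (should be 0)
  u_3 · u_2 = 0 (should be 0)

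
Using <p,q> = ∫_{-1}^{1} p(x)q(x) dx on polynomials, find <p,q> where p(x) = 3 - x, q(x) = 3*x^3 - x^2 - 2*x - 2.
<p,q> = -208/15

Expand the product: p(x)·q(x) = -3*x^4 + 10*x^3 - x^2 - 4*x - 6.
∫_{-1}^{1} of each monomial x^k gives [2/(k+1) if k even, 0 if k odd]. Integrating term-by-term (or equivalently evaluating the antiderivative F(x) = -3*x^5/5 + 5*x^4/2 - x^3/3 - 2*x^2 - 6*x at the endpoints):
  F(1) − F(−1) = -193/30 − (223/30) = -208/15.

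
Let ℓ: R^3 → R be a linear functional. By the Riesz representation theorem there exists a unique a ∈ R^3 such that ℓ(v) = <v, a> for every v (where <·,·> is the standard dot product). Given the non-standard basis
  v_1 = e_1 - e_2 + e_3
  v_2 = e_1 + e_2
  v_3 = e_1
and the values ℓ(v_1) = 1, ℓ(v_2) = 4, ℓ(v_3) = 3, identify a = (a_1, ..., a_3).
a = (3, 1, -1)

Write a = (a_1, ..., a_3) in the standard basis. For each basis vector v_i, ℓ(v_i) = <v_i, a> is a linear equation in the a_j's. Collect the n equations into a matrix system V a = ℓ, where row i of V is v_i (expressed in the standard basis). Since V is invertible (lower-triangular with 1s on the diagonal, up to permutation), solve by back-substitution:
  V =
[[1, -1, 1],
 [1, 1, 0],
 [1, 0, 0]]
  V a = (1, 4, 3)
Solving gives a = (3, 1, -1).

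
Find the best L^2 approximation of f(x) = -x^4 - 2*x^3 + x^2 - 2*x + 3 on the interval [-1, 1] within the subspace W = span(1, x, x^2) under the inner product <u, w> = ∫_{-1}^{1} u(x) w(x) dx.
g(x) = x^2/7 - 16*x/5 + 108/35

The best approximation g ∈ W is the orthogonal projection of f onto W. Writing g = a_0 + a_1 x + a_2 x^2, the coefficients solve the normal equations G · a = b where
  G_{ij} = <φ_i, φ_j> and b_i = <f, φ_i>, with φ_0 = 1, φ_1 = x, φ_2 = x^2.
G =
  [2, 0, 2/3]
  [0, 2/3, 0]
  [2/3, 0, 2/5],
b = (94/15, -32/15, 74/35).
Solving gives a_0 = 108/35, a_1 = -16/5, a_2 = 1/7, so
  g(x) = x^2/7 - 16*x/5 + 108/35.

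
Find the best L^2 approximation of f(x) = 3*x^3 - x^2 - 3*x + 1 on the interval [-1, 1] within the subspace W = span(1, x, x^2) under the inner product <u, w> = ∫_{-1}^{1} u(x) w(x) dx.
g(x) = -x^2 - 6*x/5 + 1

The best approximation g ∈ W is the orthogonal projection of f onto W. Writing g = a_0 + a_1 x + a_2 x^2, the coefficients solve the normal equations G · a = b where
  G_{ij} = <φ_i, φ_j> and b_i = <f, φ_i>, with φ_0 = 1, φ_1 = x, φ_2 = x^2.
G =
  [2, 0, 2/3]
  [0, 2/3, 0]
  [2/3, 0, 2/5],
b = (4/3, -4/5, 4/15).
Solving gives a_0 = 1, a_1 = -6/5, a_2 = -1, so
  g(x) = -x^2 - 6*x/5 + 1.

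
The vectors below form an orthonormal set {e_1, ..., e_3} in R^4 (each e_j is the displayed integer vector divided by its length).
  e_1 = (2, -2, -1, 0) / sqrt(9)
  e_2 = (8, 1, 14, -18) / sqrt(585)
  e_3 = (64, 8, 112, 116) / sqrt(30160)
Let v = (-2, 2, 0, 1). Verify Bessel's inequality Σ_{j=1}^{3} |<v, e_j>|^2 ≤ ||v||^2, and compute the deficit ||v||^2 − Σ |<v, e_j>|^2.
Σ |<v, e_j>|^2 = 257/29; ||v||^2 = 9; deficit = 4/29

Write each e_j = u_j / sqrt(<u_j, u_j>) where u_j is the displayed integer vector. Then <v, e_j> = <v, u_j> / sqrt(<u_j, u_j>), so |<v, e_j>|^2 = <v, u_j>^2 / <u_j, u_j>.
Coefficients: <v, e_1> = -8/sqrt(9), <v, e_2> = -32/sqrt(585), <v, e_3> = 4/sqrt(30160).
Square and sum: Σ |<v, e_j>|^2 = 257/29.
Compute ||v||^2 = v·v = 9.
Deficit = 9 − 257/29 = 4/29 ≥ 0, confirming Bessel's inequality. (The deficit equals ||v − Σ <v,e_j> e_j||^2, the squared distance from v to span{e_j}.)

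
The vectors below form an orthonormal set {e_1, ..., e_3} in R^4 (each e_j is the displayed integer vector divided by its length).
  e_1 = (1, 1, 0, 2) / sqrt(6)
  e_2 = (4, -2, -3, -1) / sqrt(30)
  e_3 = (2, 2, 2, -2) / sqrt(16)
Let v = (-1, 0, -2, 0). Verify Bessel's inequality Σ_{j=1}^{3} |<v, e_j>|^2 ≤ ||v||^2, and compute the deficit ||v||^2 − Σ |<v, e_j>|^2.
Σ |<v, e_j>|^2 = 51/20; ||v||^2 = 5; deficit = 49/20

Write each e_j = u_j / sqrt(<u_j, u_j>) where u_j is the displayed integer vector. Then <v, e_j> = <v, u_j> / sqrt(<u_j, u_j>), so |<v, e_j>|^2 = <v, u_j>^2 / <u_j, u_j>.
Coefficients: <v, e_1> = -1/sqrt(6), <v, e_2> = 2/sqrt(30), <v, e_3> = -6/sqrt(16).
Square and sum: Σ |<v, e_j>|^2 = 51/20.
Compute ||v||^2 = v·v = 5.
Deficit = 5 − 51/20 = 49/20 ≥ 0, confirming Bessel's inequality. (The deficit equals ||v − Σ <v,e_j> e_j||^2, the squared distance from v to span{e_j}.)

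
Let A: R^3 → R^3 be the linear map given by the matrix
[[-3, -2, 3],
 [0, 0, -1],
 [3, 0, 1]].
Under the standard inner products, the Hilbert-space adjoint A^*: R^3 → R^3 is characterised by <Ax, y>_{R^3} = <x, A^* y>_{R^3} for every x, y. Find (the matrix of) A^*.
A^* = A^T =
[[-3, 0, 3],
 [-2, 0, 0],
 [3, -1, 1]]

For real matrices with standard dot products, the defining identity <Ax, y> = <x, A^* y> gives (Ax)^T y = x^T (A^*) y, i.e. x^T A^T y = x^T (A^*) y. Since this holds for all x, y, we must have A^* = A^T. Therefore
A^* =
[[-3, 0, 3],
 [-2, 0, 0],
 [3, -1, 1]].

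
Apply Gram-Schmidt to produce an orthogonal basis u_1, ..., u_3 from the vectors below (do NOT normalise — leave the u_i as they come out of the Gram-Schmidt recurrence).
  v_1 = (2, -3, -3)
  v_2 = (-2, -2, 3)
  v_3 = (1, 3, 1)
Orthogonal basis:
  u_1 = (2, -3, -3)
  u_2 = (-15/11, -65/22, 45/22)
  u_3 = (15/13, 0, 10/13)

Apply the Gram-Schmidt recurrence
  u_1 = v_1
  u_i = v_i − Σ_{j<i} ((v_i · u_j) / (u_j · u_j)) · u_j.

Step by step this gives:
  u_1 = (2, -3, -3)
  u_2 = (-15/11, -65/22, 45/22)
  u_3 = (15/13, 0, 10/13)

Orthogonality check:
  u_2 · u_1 = 0 (should be 0)
  u_3 · u_1 = 0 (should be 0)
  u_3 · u_2 = 0 (should be 0)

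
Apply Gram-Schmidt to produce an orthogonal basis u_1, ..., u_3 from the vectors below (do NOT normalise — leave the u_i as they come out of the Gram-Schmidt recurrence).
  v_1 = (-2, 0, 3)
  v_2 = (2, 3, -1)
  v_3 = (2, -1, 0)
Orthogonal basis:
  u_1 = (-2, 0, 3)
  u_2 = (12/13, 3, 8/13)
  u_3 = (198/133, -88/133, 132/133)

Apply the Gram-Schmidt recurrence
  u_1 = v_1
  u_i = v_i − Σ_{j<i} ((v_i · u_j) / (u_j · u_j)) · u_j.

Step by step this gives:
  u_1 = (-2, 0, 3)
  u_2 = (12/13, 3, 8/13)
  u_3 = (198/133, -88/133, 132/133)

Orthogonality check:
  u_2 · u_1 = 0 (should be 0)
  u_3 · u_1 = 0 (should be 0)
  u_3 · u_2 = 0 (should be 0)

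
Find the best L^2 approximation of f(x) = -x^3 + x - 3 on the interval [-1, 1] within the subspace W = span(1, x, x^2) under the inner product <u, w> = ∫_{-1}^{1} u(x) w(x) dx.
g(x) = 2*x/5 - 3

The best approximation g ∈ W is the orthogonal projection of f onto W. Writing g = a_0 + a_1 x + a_2 x^2, the coefficients solve the normal equations G · a = b where
  G_{ij} = <φ_i, φ_j> and b_i = <f, φ_i>, with φ_0 = 1, φ_1 = x, φ_2 = x^2.
G =
  [2, 0, 2/3]
  [0, 2/3, 0]
  [2/3, 0, 2/5],
b = (-6, 4/15, -2).
Solving gives a_0 = -3, a_1 = 2/5, a_2 = 0, so
  g(x) = 2*x/5 - 3.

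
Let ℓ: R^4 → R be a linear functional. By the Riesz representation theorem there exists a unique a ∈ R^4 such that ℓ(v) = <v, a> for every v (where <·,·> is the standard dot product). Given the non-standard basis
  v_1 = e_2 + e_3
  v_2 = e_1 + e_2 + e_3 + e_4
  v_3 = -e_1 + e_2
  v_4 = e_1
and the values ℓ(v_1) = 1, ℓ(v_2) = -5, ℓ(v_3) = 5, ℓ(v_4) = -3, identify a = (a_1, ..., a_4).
a = (-3, 2, -1, -3)

Write a = (a_1, ..., a_4) in the standard basis. For each basis vector v_i, ℓ(v_i) = <v_i, a> is a linear equation in the a_j's. Collect the n equations into a matrix system V a = ℓ, where row i of V is v_i (expressed in the standard basis). Since V is invertible (lower-triangular with 1s on the diagonal, up to permutation), solve by back-substitution:
  V =
[[0, 1, 1, 0],
 [1, 1, 1, 1],
 [-1, 1, 0, 0],
 [1, 0, 0, 0]]
  V a = (1, -5, 5, -3)
Solving gives a = (-3, 2, -1, -3).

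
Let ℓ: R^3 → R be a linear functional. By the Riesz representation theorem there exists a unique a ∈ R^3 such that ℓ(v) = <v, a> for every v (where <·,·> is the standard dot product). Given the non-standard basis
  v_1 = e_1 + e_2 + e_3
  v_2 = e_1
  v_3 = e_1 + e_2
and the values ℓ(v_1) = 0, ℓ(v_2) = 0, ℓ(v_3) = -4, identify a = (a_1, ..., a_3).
a = (0, -4, 4)

Write a = (a_1, ..., a_3) in the standard basis. For each basis vector v_i, ℓ(v_i) = <v_i, a> is a linear equation in the a_j's. Collect the n equations into a matrix system V a = ℓ, where row i of V is v_i (expressed in the standard basis). Since V is invertible (lower-triangular with 1s on the diagonal, up to permutation), solve by back-substitution:
  V =
[[1, 1, 1],
 [1, 0, 0],
 [1, 1, 0]]
  V a = (0, 0, -4)
Solving gives a = (0, -4, 4).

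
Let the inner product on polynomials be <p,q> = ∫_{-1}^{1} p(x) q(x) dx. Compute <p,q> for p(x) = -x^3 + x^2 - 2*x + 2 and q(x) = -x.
<p,q> = 26/15

Expand the product: p(x)·q(x) = x^4 - x^3 + 2*x^2 - 2*x.
∫_{-1}^{1} of each monomial x^k gives [2/(k+1) if k even, 0 if k odd]. Integrating term-by-term (or equivalently evaluating the antiderivative F(x) = x^5/5 - x^4/4 + 2*x^3/3 - x^2 at the endpoints):
  F(1) − F(−1) = -23/60 − (-127/60) = 26/15.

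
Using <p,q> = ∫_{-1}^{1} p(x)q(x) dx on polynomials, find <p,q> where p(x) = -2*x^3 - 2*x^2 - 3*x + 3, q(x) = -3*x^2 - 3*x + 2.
<p,q> = 212/15

Expand the product: p(x)·q(x) = 6*x^5 + 12*x^4 + 11*x^3 - 4*x^2 - 15*x + 6.
∫_{-1}^{1} of each monomial x^k gives [2/(k+1) if k even, 0 if k odd]. Integrating term-by-term (or equivalently evaluating the antiderivative F(x) = x^6 + 12*x^5/5 + 11*x^4/4 - 4*x^3/3 - 15*x^2/2 + 6*x at the endpoints):
  F(1) − F(−1) = 199/60 − (-649/60) = 212/15.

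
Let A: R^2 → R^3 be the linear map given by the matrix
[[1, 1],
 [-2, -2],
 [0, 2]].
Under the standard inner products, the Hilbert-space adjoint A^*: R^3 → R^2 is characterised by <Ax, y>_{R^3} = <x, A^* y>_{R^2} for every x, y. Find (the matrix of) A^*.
A^* = A^T =
[[1, -2, 0],
 [1, -2, 2]]

For real matrices with standard dot products, the defining identity <Ax, y> = <x, A^* y> gives (Ax)^T y = x^T (A^*) y, i.e. x^T A^T y = x^T (A^*) y. Since this holds for all x, y, we must have A^* = A^T. Therefore
A^* =
[[1, -2, 0],
 [1, -2, 2]].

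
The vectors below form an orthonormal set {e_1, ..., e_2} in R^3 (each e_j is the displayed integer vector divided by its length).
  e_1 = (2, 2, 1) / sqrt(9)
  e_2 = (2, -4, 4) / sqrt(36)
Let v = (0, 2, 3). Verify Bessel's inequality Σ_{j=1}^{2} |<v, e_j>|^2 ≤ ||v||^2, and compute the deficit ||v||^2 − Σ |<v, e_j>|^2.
Σ |<v, e_j>|^2 = 53/9; ||v||^2 = 13; deficit = 64/9

Write each e_j = u_j / sqrt(<u_j, u_j>) where u_j is the displayed integer vector. Then <v, e_j> = <v, u_j> / sqrt(<u_j, u_j>), so |<v, e_j>|^2 = <v, u_j>^2 / <u_j, u_j>.
Coefficients: <v, e_1> = 7/sqrt(9), <v, e_2> = 4/sqrt(36).
Square and sum: Σ |<v, e_j>|^2 = 53/9.
Compute ||v||^2 = v·v = 13.
Deficit = 13 − 53/9 = 64/9 ≥ 0, confirming Bessel's inequality. (The deficit equals ||v − Σ <v,e_j> e_j||^2, the squared distance from v to span{e_j}.)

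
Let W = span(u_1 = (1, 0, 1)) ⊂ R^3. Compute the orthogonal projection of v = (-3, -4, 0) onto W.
proj_W(v) = (-3/2, 0, -3/2)

Set up U = [u_1 | ... | u_1] ∈ R^(3×1). The projector onto W = col(U) is P = U (U^T U)^(-1) U^T.
Compute U^T U =
  [2],
and U^T v = (-3).
Solve U^T U · c = U^T v for the coefficients: c = (-3/2). The projection is proj_W(v) = U c.
Check: (v - proj_W(v)) · u_1 = 0  (should be 0).
Result: proj_W(v) = (-3/2, 0, -3/2).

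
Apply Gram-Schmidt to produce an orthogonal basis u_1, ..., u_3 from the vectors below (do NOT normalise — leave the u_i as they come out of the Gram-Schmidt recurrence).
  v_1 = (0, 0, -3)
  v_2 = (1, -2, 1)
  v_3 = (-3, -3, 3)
Orthogonal basis:
  u_1 = (0, 0, -3)
  u_2 = (1, -2, 0)
  u_3 = (-18/5, -9/5, 0)

Apply the Gram-Schmidt recurrence
  u_1 = v_1
  u_i = v_i − Σ_{j<i} ((v_i · u_j) / (u_j · u_j)) · u_j.

Step by step this gives:
  u_1 = (0, 0, -3)
  u_2 = (1, -2, 0)
  u_3 = (-18/5, -9/5, 0)

Orthogonality check:
  u_2 · u_1 = 0 (should be 0)
  u_3 · u_1 = 0 (should be 0)
  u_3 · u_2 = 0 (should be 0)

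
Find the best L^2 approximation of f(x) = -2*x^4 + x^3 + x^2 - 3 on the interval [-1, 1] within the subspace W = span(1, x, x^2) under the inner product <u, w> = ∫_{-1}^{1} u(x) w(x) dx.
g(x) = -5*x^2/7 + 3*x/5 - 99/35

The best approximation g ∈ W is the orthogonal projection of f onto W. Writing g = a_0 + a_1 x + a_2 x^2, the coefficients solve the normal equations G · a = b where
  G_{ij} = <φ_i, φ_j> and b_i = <f, φ_i>, with φ_0 = 1, φ_1 = x, φ_2 = x^2.
G =
  [2, 0, 2/3]
  [0, 2/3, 0]
  [2/3, 0, 2/5],
b = (-92/15, 2/5, -76/35).
Solving gives a_0 = -99/35, a_1 = 3/5, a_2 = -5/7, so
  g(x) = -5*x^2/7 + 3*x/5 - 99/35.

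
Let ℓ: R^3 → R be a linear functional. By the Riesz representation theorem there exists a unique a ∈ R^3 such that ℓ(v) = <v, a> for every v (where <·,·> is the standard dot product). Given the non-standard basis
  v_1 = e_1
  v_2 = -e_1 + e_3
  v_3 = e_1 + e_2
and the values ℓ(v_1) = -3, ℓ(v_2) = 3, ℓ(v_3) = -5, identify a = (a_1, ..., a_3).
a = (-3, -2, 0)

Write a = (a_1, ..., a_3) in the standard basis. For each basis vector v_i, ℓ(v_i) = <v_i, a> is a linear equation in the a_j's. Collect the n equations into a matrix system V a = ℓ, where row i of V is v_i (expressed in the standard basis). Since V is invertible (lower-triangular with 1s on the diagonal, up to permutation), solve by back-substitution:
  V =
[[1, 0, 0],
 [-1, 0, 1],
 [1, 1, 0]]
  V a = (-3, 3, -5)
Solving gives a = (-3, -2, 0).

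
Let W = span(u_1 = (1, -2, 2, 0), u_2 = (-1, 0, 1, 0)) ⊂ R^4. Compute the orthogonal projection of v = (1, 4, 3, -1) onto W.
proj_W(v) = (-23/17, 8/17, 11/17, 0)

Set up U = [u_1 | ... | u_2] ∈ R^(4×2). The projector onto W = col(U) is P = U (U^T U)^(-1) U^T.
Compute U^T U =
  [9, 1]
  [1, 2],
and U^T v = (-1, 2).
Solve U^T U · c = U^T v for the coefficients: c = (-4/17, 19/17). The projection is proj_W(v) = U c.
Check: (v - proj_W(v)) · u_1 = 0  (should be 0).
Check: (v - proj_W(v)) · u_2 = 0  (should be 0).
Result: proj_W(v) = (-23/17, 8/17, 11/17, 0).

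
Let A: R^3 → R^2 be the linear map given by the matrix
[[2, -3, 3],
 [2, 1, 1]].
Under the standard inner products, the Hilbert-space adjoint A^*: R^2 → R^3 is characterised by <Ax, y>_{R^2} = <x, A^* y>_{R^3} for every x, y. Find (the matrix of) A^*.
A^* = A^T =
[[2, 2],
 [-3, 1],
 [3, 1]]

For real matrices with standard dot products, the defining identity <Ax, y> = <x, A^* y> gives (Ax)^T y = x^T (A^*) y, i.e. x^T A^T y = x^T (A^*) y. Since this holds for all x, y, we must have A^* = A^T. Therefore
A^* =
[[2, 2],
 [-3, 1],
 [3, 1]].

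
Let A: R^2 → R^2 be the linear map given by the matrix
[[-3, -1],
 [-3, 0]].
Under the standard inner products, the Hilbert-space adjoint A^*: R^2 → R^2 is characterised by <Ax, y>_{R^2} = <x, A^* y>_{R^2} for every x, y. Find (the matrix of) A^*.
A^* = A^T =
[[-3, -3],
 [-1, 0]]

For real matrices with standard dot products, the defining identity <Ax, y> = <x, A^* y> gives (Ax)^T y = x^T (A^*) y, i.e. x^T A^T y = x^T (A^*) y. Since this holds for all x, y, we must have A^* = A^T. Therefore
A^* =
[[-3, -3],
 [-1, 0]].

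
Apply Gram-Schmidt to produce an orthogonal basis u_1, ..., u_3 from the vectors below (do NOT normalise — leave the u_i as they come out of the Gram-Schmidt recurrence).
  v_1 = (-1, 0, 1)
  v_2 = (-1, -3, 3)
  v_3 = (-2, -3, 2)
Orthogonal basis:
  u_1 = (-1, 0, 1)
  u_2 = (1, -3, 1)
  u_3 = (-9/11, -6/11, -9/11)

Apply the Gram-Schmidt recurrence
  u_1 = v_1
  u_i = v_i − Σ_{j<i} ((v_i · u_j) / (u_j · u_j)) · u_j.

Step by step this gives:
  u_1 = (-1, 0, 1)
  u_2 = (1, -3, 1)
  u_3 = (-9/11, -6/11, -9/11)

Orthogonality check:
  u_2 · u_1 = 0 (should be 0)
  u_3 · u_1 = 0 (should be 0)
  u_3 · u_2 = 0 (should be 0)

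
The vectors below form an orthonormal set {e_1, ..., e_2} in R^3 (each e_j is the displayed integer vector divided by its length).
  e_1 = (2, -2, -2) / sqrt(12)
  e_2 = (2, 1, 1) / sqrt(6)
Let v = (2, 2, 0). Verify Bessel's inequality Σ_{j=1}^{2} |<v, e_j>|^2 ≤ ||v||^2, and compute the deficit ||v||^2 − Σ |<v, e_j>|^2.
Σ |<v, e_j>|^2 = 6; ||v||^2 = 8; deficit = 2

Write each e_j = u_j / sqrt(<u_j, u_j>) where u_j is the displayed integer vector. Then <v, e_j> = <v, u_j> / sqrt(<u_j, u_j>), so |<v, e_j>|^2 = <v, u_j>^2 / <u_j, u_j>.
Coefficients: <v, e_1> = 0/sqrt(12), <v, e_2> = 6/sqrt(6).
Square and sum: Σ |<v, e_j>|^2 = 6.
Compute ||v||^2 = v·v = 8.
Deficit = 8 − 6 = 2 ≥ 0, confirming Bessel's inequality. (The deficit equals ||v − Σ <v,e_j> e_j||^2, the squared distance from v to span{e_j}.)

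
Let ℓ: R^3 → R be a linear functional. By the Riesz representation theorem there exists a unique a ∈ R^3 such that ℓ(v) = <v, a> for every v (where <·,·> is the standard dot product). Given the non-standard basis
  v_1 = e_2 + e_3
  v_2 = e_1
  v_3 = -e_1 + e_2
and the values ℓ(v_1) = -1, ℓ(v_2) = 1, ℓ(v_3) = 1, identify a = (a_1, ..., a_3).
a = (1, 2, -3)

Write a = (a_1, ..., a_3) in the standard basis. For each basis vector v_i, ℓ(v_i) = <v_i, a> is a linear equation in the a_j's. Collect the n equations into a matrix system V a = ℓ, where row i of V is v_i (expressed in the standard basis). Since V is invertible (lower-triangular with 1s on the diagonal, up to permutation), solve by back-substitution:
  V =
[[0, 1, 1],
 [1, 0, 0],
 [-1, 1, 0]]
  V a = (-1, 1, 1)
Solving gives a = (1, 2, -3).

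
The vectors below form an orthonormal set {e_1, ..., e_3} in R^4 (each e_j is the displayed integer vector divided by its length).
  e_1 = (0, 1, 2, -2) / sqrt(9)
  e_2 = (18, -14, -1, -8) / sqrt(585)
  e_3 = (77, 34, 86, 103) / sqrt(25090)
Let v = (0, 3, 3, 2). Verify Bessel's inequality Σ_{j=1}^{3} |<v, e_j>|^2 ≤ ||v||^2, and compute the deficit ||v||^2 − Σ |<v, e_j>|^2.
Σ |<v, e_j>|^2 = 4228/193; ||v||^2 = 22; deficit = 18/193

Write each e_j = u_j / sqrt(<u_j, u_j>) where u_j is the displayed integer vector. Then <v, e_j> = <v, u_j> / sqrt(<u_j, u_j>), so |<v, e_j>|^2 = <v, u_j>^2 / <u_j, u_j>.
Coefficients: <v, e_1> = 5/sqrt(9), <v, e_2> = -61/sqrt(585), <v, e_3> = 566/sqrt(25090).
Square and sum: Σ |<v, e_j>|^2 = 4228/193.
Compute ||v||^2 = v·v = 22.
Deficit = 22 − 4228/193 = 18/193 ≥ 0, confirming Bessel's inequality. (The deficit equals ||v − Σ <v,e_j> e_j||^2, the squared distance from v to span{e_j}.)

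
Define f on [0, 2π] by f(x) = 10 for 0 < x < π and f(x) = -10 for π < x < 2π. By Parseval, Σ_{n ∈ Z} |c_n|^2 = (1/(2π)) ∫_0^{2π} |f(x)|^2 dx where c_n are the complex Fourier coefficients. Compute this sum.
Σ |c_n|^2 = 100

Parseval equates the L^2 energy of f (normalised by 1/(2π)) with the ℓ^2 sum of its Fourier coefficients: (1/(2π)) ∫_0^{2π} |f|^2 = Σ |c_n|^2.
Compute the left side: (1/(2π)) [∫_0^π 10^2 dx + ∫_π^{2π} (-10)^2 dx] = (1/(2π)) · (100π + 100π) = (100 + 100)/2 = 100.
So Σ_{n ∈ Z} |c_n|^2 = 100.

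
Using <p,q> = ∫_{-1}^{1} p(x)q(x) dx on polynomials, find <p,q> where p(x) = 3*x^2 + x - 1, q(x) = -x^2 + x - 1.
<p,q> = 2/15

Expand the product: p(x)·q(x) = -3*x^4 + 2*x^3 - x^2 - 2*x + 1.
∫_{-1}^{1} of each monomial x^k gives [2/(k+1) if k even, 0 if k odd]. Integrating term-by-term (or equivalently evaluating the antiderivative F(x) = -3*x^5/5 + x^4/2 - x^3/3 - x^2 + x at the endpoints):
  F(1) − F(−1) = -13/30 − (-17/30) = 2/15.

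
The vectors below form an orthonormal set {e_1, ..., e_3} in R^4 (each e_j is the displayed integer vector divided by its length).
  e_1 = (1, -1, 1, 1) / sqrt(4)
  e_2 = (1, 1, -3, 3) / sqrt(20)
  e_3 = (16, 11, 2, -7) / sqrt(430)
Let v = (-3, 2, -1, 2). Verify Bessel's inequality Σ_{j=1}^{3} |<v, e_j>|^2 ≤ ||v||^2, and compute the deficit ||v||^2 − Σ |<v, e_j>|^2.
Σ |<v, e_j>|^2 = 486/43; ||v||^2 = 18; deficit = 288/43

Write each e_j = u_j / sqrt(<u_j, u_j>) where u_j is the displayed integer vector. Then <v, e_j> = <v, u_j> / sqrt(<u_j, u_j>), so |<v, e_j>|^2 = <v, u_j>^2 / <u_j, u_j>.
Coefficients: <v, e_1> = -4/sqrt(4), <v, e_2> = 8/sqrt(20), <v, e_3> = -42/sqrt(430).
Square and sum: Σ |<v, e_j>|^2 = 486/43.
Compute ||v||^2 = v·v = 18.
Deficit = 18 − 486/43 = 288/43 ≥ 0, confirming Bessel's inequality. (The deficit equals ||v − Σ <v,e_j> e_j||^2, the squared distance from v to span{e_j}.)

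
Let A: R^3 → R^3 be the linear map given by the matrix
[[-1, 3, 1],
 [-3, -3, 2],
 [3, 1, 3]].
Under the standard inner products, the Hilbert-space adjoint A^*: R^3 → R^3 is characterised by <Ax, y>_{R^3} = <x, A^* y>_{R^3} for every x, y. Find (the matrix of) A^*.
A^* = A^T =
[[-1, -3, 3],
 [3, -3, 1],
 [1, 2, 3]]

For real matrices with standard dot products, the defining identity <Ax, y> = <x, A^* y> gives (Ax)^T y = x^T (A^*) y, i.e. x^T A^T y = x^T (A^*) y. Since this holds for all x, y, we must have A^* = A^T. Therefore
A^* =
[[-1, -3, 3],
 [3, -3, 1],
 [1, 2, 3]].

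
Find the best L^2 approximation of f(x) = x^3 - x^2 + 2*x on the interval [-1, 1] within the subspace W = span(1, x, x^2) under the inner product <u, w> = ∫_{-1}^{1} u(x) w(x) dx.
g(x) = -x^2 + 13*x/5

The best approximation g ∈ W is the orthogonal projection of f onto W. Writing g = a_0 + a_1 x + a_2 x^2, the coefficients solve the normal equations G · a = b where
  G_{ij} = <φ_i, φ_j> and b_i = <f, φ_i>, with φ_0 = 1, φ_1 = x, φ_2 = x^2.
G =
  [2, 0, 2/3]
  [0, 2/3, 0]
  [2/3, 0, 2/5],
b = (-2/3, 26/15, -2/5).
Solving gives a_0 = 0, a_1 = 13/5, a_2 = -1, so
  g(x) = -x^2 + 13*x/5.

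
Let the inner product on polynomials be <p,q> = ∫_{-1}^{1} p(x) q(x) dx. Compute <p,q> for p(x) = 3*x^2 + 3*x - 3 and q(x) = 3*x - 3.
<p,q> = 18

Expand the product: p(x)·q(x) = 9*x^3 - 18*x + 9.
∫_{-1}^{1} of each monomial x^k gives [2/(k+1) if k even, 0 if k odd]. Integrating term-by-term (or equivalently evaluating the antiderivative F(x) = 9*x^4/4 - 9*x^2 + 9*x at the endpoints):
  F(1) − F(−1) = 9/4 − (-63/4) = 18.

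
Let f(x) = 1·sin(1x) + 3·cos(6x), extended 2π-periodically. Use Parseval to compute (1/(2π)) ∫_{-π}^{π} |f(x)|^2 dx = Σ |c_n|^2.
Σ |c_n|^2 = 5

Expand |f|^2 and use orthogonality of {sin(nx), cos(mx)} on [-π, π]:
  ∫_{-π}^{π} sin(nx)^2 dx = π, ∫ cos(mx)^2 dx = π, and cross terms integrate to 0.
So ∫_{-π}^{π} f(x)^2 dx = 1^2 · π + 3^2 · π = (1 + 9)π.
Divide by 2π: (1 + 9)/2 = 5.
By Parseval, this equals Σ |c_n|^2.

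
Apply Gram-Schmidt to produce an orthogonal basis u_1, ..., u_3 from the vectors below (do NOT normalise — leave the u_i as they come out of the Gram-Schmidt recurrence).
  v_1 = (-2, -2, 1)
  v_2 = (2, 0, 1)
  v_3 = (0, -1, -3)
Orthogonal basis:
  u_1 = (-2, -2, 1)
  u_2 = (4/3, -2/3, 4/3)
  u_3 = (8/9, -16/9, -16/9)

Apply the Gram-Schmidt recurrence
  u_1 = v_1
  u_i = v_i − Σ_{j<i} ((v_i · u_j) / (u_j · u_j)) · u_j.

Step by step this gives:
  u_1 = (-2, -2, 1)
  u_2 = (4/3, -2/3, 4/3)
  u_3 = (8/9, -16/9, -16/9)

Orthogonality check:
  u_2 · u_1 = 0 (should be 0)
  u_3 · u_1 = 0 (should be 0)
  u_3 · u_2 = 0 (should be 0)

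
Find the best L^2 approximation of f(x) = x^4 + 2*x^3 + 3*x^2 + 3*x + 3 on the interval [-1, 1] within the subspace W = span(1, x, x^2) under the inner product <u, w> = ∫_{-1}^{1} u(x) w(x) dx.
g(x) = 27*x^2/7 + 21*x/5 + 102/35

The best approximation g ∈ W is the orthogonal projection of f onto W. Writing g = a_0 + a_1 x + a_2 x^2, the coefficients solve the normal equations G · a = b where
  G_{ij} = <φ_i, φ_j> and b_i = <f, φ_i>, with φ_0 = 1, φ_1 = x, φ_2 = x^2.
G =
  [2, 0, 2/3]
  [0, 2/3, 0]
  [2/3, 0, 2/5],
b = (42/5, 14/5, 122/35).
Solving gives a_0 = 102/35, a_1 = 21/5, a_2 = 27/7, so
  g(x) = 27*x^2/7 + 21*x/5 + 102/35.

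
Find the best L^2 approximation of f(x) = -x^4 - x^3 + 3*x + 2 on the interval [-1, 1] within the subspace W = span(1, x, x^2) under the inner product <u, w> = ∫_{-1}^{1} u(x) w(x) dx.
g(x) = -6*x^2/7 + 12*x/5 + 73/35

The best approximation g ∈ W is the orthogonal projection of f onto W. Writing g = a_0 + a_1 x + a_2 x^2, the coefficients solve the normal equations G · a = b where
  G_{ij} = <φ_i, φ_j> and b_i = <f, φ_i>, with φ_0 = 1, φ_1 = x, φ_2 = x^2.
G =
  [2, 0, 2/3]
  [0, 2/3, 0]
  [2/3, 0, 2/5],
b = (18/5, 8/5, 22/21).
Solving gives a_0 = 73/35, a_1 = 12/5, a_2 = -6/7, so
  g(x) = -6*x^2/7 + 12*x/5 + 73/35.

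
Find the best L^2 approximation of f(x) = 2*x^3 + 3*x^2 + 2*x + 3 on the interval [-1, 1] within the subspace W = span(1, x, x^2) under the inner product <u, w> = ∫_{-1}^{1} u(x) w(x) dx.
g(x) = 3*x^2 + 16*x/5 + 3

The best approximation g ∈ W is the orthogonal projection of f onto W. Writing g = a_0 + a_1 x + a_2 x^2, the coefficients solve the normal equations G · a = b where
  G_{ij} = <φ_i, φ_j> and b_i = <f, φ_i>, with φ_0 = 1, φ_1 = x, φ_2 = x^2.
G =
  [2, 0, 2/3]
  [0, 2/3, 0]
  [2/3, 0, 2/5],
b = (8, 32/15, 16/5).
Solving gives a_0 = 3, a_1 = 16/5, a_2 = 3, so
  g(x) = 3*x^2 + 16*x/5 + 3.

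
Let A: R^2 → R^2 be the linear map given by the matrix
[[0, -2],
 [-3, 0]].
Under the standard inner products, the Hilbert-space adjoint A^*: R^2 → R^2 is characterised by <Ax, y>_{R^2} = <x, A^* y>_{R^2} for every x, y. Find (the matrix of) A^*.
A^* = A^T =
[[0, -3],
 [-2, 0]]

For real matrices with standard dot products, the defining identity <Ax, y> = <x, A^* y> gives (Ax)^T y = x^T (A^*) y, i.e. x^T A^T y = x^T (A^*) y. Since this holds for all x, y, we must have A^* = A^T. Therefore
A^* =
[[0, -3],
 [-2, 0]].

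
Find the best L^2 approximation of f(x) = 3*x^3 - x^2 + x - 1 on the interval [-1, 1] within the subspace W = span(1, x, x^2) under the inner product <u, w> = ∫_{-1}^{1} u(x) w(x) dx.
g(x) = -x^2 + 14*x/5 - 1

The best approximation g ∈ W is the orthogonal projection of f onto W. Writing g = a_0 + a_1 x + a_2 x^2, the coefficients solve the normal equations G · a = b where
  G_{ij} = <φ_i, φ_j> and b_i = <f, φ_i>, with φ_0 = 1, φ_1 = x, φ_2 = x^2.
G =
  [2, 0, 2/3]
  [0, 2/3, 0]
  [2/3, 0, 2/5],
b = (-8/3, 28/15, -16/15).
Solving gives a_0 = -1, a_1 = 14/5, a_2 = -1, so
  g(x) = -x^2 + 14*x/5 - 1.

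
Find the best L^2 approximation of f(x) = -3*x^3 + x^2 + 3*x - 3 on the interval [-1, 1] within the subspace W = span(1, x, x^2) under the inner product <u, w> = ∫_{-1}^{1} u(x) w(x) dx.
g(x) = x^2 + 6*x/5 - 3

The best approximation g ∈ W is the orthogonal projection of f onto W. Writing g = a_0 + a_1 x + a_2 x^2, the coefficients solve the normal equations G · a = b where
  G_{ij} = <φ_i, φ_j> and b_i = <f, φ_i>, with φ_0 = 1, φ_1 = x, φ_2 = x^2.
G =
  [2, 0, 2/3]
  [0, 2/3, 0]
  [2/3, 0, 2/5],
b = (-16/3, 4/5, -8/5).
Solving gives a_0 = -3, a_1 = 6/5, a_2 = 1, so
  g(x) = x^2 + 6*x/5 - 3.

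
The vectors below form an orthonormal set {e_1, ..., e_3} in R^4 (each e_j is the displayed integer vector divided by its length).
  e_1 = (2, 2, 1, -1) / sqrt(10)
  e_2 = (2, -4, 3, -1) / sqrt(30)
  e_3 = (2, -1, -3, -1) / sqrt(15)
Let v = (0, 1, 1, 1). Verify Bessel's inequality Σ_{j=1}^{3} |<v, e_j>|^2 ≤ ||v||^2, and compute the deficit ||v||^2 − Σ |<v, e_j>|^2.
Σ |<v, e_j>|^2 = 11/5; ||v||^2 = 3; deficit = 4/5

Write each e_j = u_j / sqrt(<u_j, u_j>) where u_j is the displayed integer vector. Then <v, e_j> = <v, u_j> / sqrt(<u_j, u_j>), so |<v, e_j>|^2 = <v, u_j>^2 / <u_j, u_j>.
Coefficients: <v, e_1> = 2/sqrt(10), <v, e_2> = -2/sqrt(30), <v, e_3> = -5/sqrt(15).
Square and sum: Σ |<v, e_j>|^2 = 11/5.
Compute ||v||^2 = v·v = 3.
Deficit = 3 − 11/5 = 4/5 ≥ 0, confirming Bessel's inequality. (The deficit equals ||v − Σ <v,e_j> e_j||^2, the squared distance from v to span{e_j}.)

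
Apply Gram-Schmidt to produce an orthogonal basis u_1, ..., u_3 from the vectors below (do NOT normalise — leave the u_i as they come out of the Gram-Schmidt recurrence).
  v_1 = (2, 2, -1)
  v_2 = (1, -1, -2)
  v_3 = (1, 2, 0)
Orthogonal basis:
  u_1 = (2, 2, -1)
  u_2 = (5/9, -13/9, -16/9)
  u_3 = (-1/10, 3/50, -2/25)

Apply the Gram-Schmidt recurrence
  u_1 = v_1
  u_i = v_i − Σ_{j<i} ((v_i · u_j) / (u_j · u_j)) · u_j.

Step by step this gives:
  u_1 = (2, 2, -1)
  u_2 = (5/9, -13/9, -16/9)
  u_3 = (-1/10, 3/50, -2/25)

Orthogonality check:
  u_2 · u_1 = 0 (should be 0)
  u_3 · u_1 = 0 (should be 0)
  u_3 · u_2 = 0 (should be 0)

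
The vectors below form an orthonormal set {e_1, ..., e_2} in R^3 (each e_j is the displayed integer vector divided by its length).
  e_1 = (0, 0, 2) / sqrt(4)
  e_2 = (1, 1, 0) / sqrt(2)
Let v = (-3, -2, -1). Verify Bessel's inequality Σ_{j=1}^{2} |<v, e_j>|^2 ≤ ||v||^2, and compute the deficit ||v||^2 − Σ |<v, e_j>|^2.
Σ |<v, e_j>|^2 = 27/2; ||v||^2 = 14; deficit = 1/2

Write each e_j = u_j / sqrt(<u_j, u_j>) where u_j is the displayed integer vector. Then <v, e_j> = <v, u_j> / sqrt(<u_j, u_j>), so |<v, e_j>|^2 = <v, u_j>^2 / <u_j, u_j>.
Coefficients: <v, e_1> = -2/sqrt(4), <v, e_2> = -5/sqrt(2).
Square and sum: Σ |<v, e_j>|^2 = 27/2.
Compute ||v||^2 = v·v = 14.
Deficit = 14 − 27/2 = 1/2 ≥ 0, confirming Bessel's inequality. (The deficit equals ||v − Σ <v,e_j> e_j||^2, the squared distance from v to span{e_j}.)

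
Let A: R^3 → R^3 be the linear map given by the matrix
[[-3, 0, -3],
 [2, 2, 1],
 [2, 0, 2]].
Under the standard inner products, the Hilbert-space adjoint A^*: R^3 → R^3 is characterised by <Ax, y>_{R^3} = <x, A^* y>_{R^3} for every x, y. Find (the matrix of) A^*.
A^* = A^T =
[[-3, 2, 2],
 [0, 2, 0],
 [-3, 1, 2]]

For real matrices with standard dot products, the defining identity <Ax, y> = <x, A^* y> gives (Ax)^T y = x^T (A^*) y, i.e. x^T A^T y = x^T (A^*) y. Since this holds for all x, y, we must have A^* = A^T. Therefore
A^* =
[[-3, 2, 2],
 [0, 2, 0],
 [-3, 1, 2]].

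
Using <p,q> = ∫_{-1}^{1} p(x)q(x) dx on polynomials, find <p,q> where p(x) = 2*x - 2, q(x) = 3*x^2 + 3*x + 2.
<p,q> = -8

Expand the product: p(x)·q(x) = 6*x^3 - 2*x - 4.
∫_{-1}^{1} of each monomial x^k gives [2/(k+1) if k even, 0 if k odd]. Integrating term-by-term (or equivalently evaluating the antiderivative F(x) = 3*x^4/2 - x^2 - 4*x at the endpoints):
  F(1) − F(−1) = -7/2 − (9/2) = -8.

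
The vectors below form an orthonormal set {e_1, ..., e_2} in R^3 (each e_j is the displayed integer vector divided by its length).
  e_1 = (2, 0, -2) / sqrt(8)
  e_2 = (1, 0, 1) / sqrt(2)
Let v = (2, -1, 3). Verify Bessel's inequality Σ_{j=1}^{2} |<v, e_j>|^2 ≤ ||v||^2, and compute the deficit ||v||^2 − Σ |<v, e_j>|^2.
Σ |<v, e_j>|^2 = 13; ||v||^2 = 14; deficit = 1

Write each e_j = u_j / sqrt(<u_j, u_j>) where u_j is the displayed integer vector. Then <v, e_j> = <v, u_j> / sqrt(<u_j, u_j>), so |<v, e_j>|^2 = <v, u_j>^2 / <u_j, u_j>.
Coefficients: <v, e_1> = -2/sqrt(8), <v, e_2> = 5/sqrt(2).
Square and sum: Σ |<v, e_j>|^2 = 13.
Compute ||v||^2 = v·v = 14.
Deficit = 14 − 13 = 1 ≥ 0, confirming Bessel's inequality. (The deficit equals ||v − Σ <v,e_j> e_j||^2, the squared distance from v to span{e_j}.)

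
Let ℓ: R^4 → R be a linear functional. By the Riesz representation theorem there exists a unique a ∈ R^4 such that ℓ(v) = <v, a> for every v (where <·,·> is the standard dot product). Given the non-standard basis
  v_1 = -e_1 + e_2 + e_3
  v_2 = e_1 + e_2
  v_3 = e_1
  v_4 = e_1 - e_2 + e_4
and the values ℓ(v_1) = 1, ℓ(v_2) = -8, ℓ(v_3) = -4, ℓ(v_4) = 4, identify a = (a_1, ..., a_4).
a = (-4, -4, 1, 4)

Write a = (a_1, ..., a_4) in the standard basis. For each basis vector v_i, ℓ(v_i) = <v_i, a> is a linear equation in the a_j's. Collect the n equations into a matrix system V a = ℓ, where row i of V is v_i (expressed in the standard basis). Since V is invertible (lower-triangular with 1s on the diagonal, up to permutation), solve by back-substitution:
  V =
[[-1, 1, 1, 0],
 [1, 1, 0, 0],
 [1, 0, 0, 0],
 [1, -1, 0, 1]]
  V a = (1, -8, -4, 4)
Solving gives a = (-4, -4, 1, 4).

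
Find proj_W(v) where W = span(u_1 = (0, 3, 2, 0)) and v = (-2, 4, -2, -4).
proj_W(v) = (0, 24/13, 16/13, 0)

Set up U = [u_1 | ... | u_1] ∈ R^(4×1). The projector onto W = col(U) is P = U (U^T U)^(-1) U^T.
Compute U^T U =
  [13],
and U^T v = (8).
Solve U^T U · c = U^T v for the coefficients: c = (8/13). The projection is proj_W(v) = U c.
Check: (v - proj_W(v)) · u_1 = 0  (should be 0).
Result: proj_W(v) = (0, 24/13, 16/13, 0).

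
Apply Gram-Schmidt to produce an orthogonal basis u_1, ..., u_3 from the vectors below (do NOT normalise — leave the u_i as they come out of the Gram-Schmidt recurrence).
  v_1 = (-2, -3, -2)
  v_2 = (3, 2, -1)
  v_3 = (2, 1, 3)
Orthogonal basis:
  u_1 = (-2, -3, -2)
  u_2 = (31/17, 4/17, -37/17)
  u_3 = (49/46, -28/23, 35/46)

Apply the Gram-Schmidt recurrence
  u_1 = v_1
  u_i = v_i − Σ_{j<i} ((v_i · u_j) / (u_j · u_j)) · u_j.

Step by step this gives:
  u_1 = (-2, -3, -2)
  u_2 = (31/17, 4/17, -37/17)
  u_3 = (49/46, -28/23, 35/46)

Orthogonality check:
  u_2 · u_1 = 0 (should be 0)
  u_3 · u_1 = 0 (should be 0)
  u_3 · u_2 = 0 (should be 0)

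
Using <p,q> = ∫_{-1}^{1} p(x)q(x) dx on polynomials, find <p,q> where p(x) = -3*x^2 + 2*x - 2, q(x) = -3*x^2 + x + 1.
<p,q> = 44/15

Expand the product: p(x)·q(x) = 9*x^4 - 9*x^3 + 5*x^2 - 2.
∫_{-1}^{1} of each monomial x^k gives [2/(k+1) if k even, 0 if k odd]. Integrating term-by-term (or equivalently evaluating the antiderivative F(x) = 9*x^5/5 - 9*x^4/4 + 5*x^3/3 - 2*x at the endpoints):
  F(1) − F(−1) = -47/60 − (-223/60) = 44/15.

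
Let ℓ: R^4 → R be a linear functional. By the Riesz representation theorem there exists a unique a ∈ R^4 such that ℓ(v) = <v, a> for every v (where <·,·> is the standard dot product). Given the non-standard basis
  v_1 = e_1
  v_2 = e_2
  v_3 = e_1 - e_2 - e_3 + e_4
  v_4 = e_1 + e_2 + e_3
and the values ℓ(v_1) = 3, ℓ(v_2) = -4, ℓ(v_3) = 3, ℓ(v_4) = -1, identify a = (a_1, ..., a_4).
a = (3, -4, 0, -4)

Write a = (a_1, ..., a_4) in the standard basis. For each basis vector v_i, ℓ(v_i) = <v_i, a> is a linear equation in the a_j's. Collect the n equations into a matrix system V a = ℓ, where row i of V is v_i (expressed in the standard basis). Since V is invertible (lower-triangular with 1s on the diagonal, up to permutation), solve by back-substitution:
  V =
[[1, 0, 0, 0],
 [0, 1, 0, 0],
 [1, -1, -1, 1],
 [1, 1, 1, 0]]
  V a = (3, -4, 3, -1)
Solving gives a = (3, -4, 0, -4).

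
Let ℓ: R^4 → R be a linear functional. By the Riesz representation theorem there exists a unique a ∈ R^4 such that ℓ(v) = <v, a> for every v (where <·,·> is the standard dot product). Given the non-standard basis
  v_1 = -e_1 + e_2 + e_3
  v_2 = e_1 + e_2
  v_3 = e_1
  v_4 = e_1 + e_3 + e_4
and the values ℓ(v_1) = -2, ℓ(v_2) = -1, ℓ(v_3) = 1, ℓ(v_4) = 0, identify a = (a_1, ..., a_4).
a = (1, -2, 1, -2)

Write a = (a_1, ..., a_4) in the standard basis. For each basis vector v_i, ℓ(v_i) = <v_i, a> is a linear equation in the a_j's. Collect the n equations into a matrix system V a = ℓ, where row i of V is v_i (expressed in the standard basis). Since V is invertible (lower-triangular with 1s on the diagonal, up to permutation), solve by back-substitution:
  V =
[[-1, 1, 1, 0],
 [1, 1, 0, 0],
 [1, 0, 0, 0],
 [1, 0, 1, 1]]
  V a = (-2, -1, 1, 0)
Solving gives a = (1, -2, 1, -2).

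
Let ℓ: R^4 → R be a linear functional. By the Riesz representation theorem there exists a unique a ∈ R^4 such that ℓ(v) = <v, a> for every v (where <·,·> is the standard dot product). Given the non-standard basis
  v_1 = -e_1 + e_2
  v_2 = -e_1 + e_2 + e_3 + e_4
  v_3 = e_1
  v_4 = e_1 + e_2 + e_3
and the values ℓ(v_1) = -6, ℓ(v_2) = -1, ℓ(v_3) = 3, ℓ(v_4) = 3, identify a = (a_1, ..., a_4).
a = (3, -3, 3, 2)

Write a = (a_1, ..., a_4) in the standard basis. For each basis vector v_i, ℓ(v_i) = <v_i, a> is a linear equation in the a_j's. Collect the n equations into a matrix system V a = ℓ, where row i of V is v_i (expressed in the standard basis). Since V is invertible (lower-triangular with 1s on the diagonal, up to permutation), solve by back-substitution:
  V =
[[-1, 1, 0, 0],
 [-1, 1, 1, 1],
 [1, 0, 0, 0],
 [1, 1, 1, 0]]
  V a = (-6, -1, 3, 3)
Solving gives a = (3, -3, 3, 2).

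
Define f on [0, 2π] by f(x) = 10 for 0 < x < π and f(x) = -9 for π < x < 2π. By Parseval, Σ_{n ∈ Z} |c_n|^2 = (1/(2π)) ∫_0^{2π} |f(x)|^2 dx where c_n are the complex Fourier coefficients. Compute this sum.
Σ |c_n|^2 = 181/2

Parseval equates the L^2 energy of f (normalised by 1/(2π)) with the ℓ^2 sum of its Fourier coefficients: (1/(2π)) ∫_0^{2π} |f|^2 = Σ |c_n|^2.
Compute the left side: (1/(2π)) [∫_0^π 10^2 dx + ∫_π^{2π} (-9)^2 dx] = (1/(2π)) · (100π + 81π) = (100 + 81)/2 = 181/2.
So Σ_{n ∈ Z} |c_n|^2 = 181/2.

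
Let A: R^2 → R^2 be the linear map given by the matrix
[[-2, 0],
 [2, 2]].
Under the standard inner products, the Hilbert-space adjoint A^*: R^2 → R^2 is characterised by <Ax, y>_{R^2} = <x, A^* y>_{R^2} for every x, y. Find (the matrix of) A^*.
A^* = A^T =
[[-2, 2],
 [0, 2]]

For real matrices with standard dot products, the defining identity <Ax, y> = <x, A^* y> gives (Ax)^T y = x^T (A^*) y, i.e. x^T A^T y = x^T (A^*) y. Since this holds for all x, y, we must have A^* = A^T. Therefore
A^* =
[[-2, 2],
 [0, 2]].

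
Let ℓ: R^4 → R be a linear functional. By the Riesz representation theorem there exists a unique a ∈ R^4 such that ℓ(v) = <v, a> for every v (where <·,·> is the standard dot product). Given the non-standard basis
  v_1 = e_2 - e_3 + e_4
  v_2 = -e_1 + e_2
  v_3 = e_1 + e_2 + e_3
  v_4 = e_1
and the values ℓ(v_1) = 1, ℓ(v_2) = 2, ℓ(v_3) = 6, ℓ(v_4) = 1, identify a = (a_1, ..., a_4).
a = (1, 3, 2, 0)

Write a = (a_1, ..., a_4) in the standard basis. For each basis vector v_i, ℓ(v_i) = <v_i, a> is a linear equation in the a_j's. Collect the n equations into a matrix system V a = ℓ, where row i of V is v_i (expressed in the standard basis). Since V is invertible (lower-triangular with 1s on the diagonal, up to permutation), solve by back-substitution:
  V =
[[0, 1, -1, 1],
 [-1, 1, 0, 0],
 [1, 1, 1, 0],
 [1, 0, 0, 0]]
  V a = (1, 2, 6, 1)
Solving gives a = (1, 3, 2, 0).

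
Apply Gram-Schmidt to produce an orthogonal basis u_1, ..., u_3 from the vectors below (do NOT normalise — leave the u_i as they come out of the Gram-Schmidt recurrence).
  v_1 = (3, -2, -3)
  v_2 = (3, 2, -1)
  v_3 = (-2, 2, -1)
Orthogonal basis:
  u_1 = (3, -2, -3)
  u_2 = (21/11, 30/11, 1/11)
  u_3 = (-80/61, 60/61, -120/61)

Apply the Gram-Schmidt recurrence
  u_1 = v_1
  u_i = v_i − Σ_{j<i} ((v_i · u_j) / (u_j · u_j)) · u_j.

Step by step this gives:
  u_1 = (3, -2, -3)
  u_2 = (21/11, 30/11, 1/11)
  u_3 = (-80/61, 60/61, -120/61)

Orthogonality check:
  u_2 · u_1 = 0 (should be 0)
  u_3 · u_1 = 0 (should be 0)
  u_3 · u_2 = 0 (should be 0)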